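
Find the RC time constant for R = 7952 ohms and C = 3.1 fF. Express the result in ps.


Step 1: tau = R * C
Step 2: tau = 7952 * 3.1 fF = 7952 * 3.1e-15 F
Step 3: tau = 2.46512e-11 s = 24.6512 ps

24.6512


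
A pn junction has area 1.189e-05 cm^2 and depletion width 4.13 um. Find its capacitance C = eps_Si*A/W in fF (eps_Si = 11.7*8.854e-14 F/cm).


Step 1: eps_Si = 11.7 * 8.854e-14 = 1.035918e-12 F/cm
Step 2: W in cm = 4.13 * 1e-4 = 4.13e-04 cm
Step 3: C = 1.035918e-12 * 1.189e-05 / 4.13e-04 = 2.982340e-14 F
Step 4: C = 29.82 fF

29.82


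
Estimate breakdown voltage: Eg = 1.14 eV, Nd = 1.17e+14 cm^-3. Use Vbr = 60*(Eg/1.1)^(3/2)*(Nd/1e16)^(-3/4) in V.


Step 1: Eg/1.1 = 1.14/1.1 = 1.036364
Step 2: (Eg/1.1)^1.5 = 1.036364^1.5 = 1.055039
Step 3: (Nd/1e16)^(-0.75) = (0.0117)^(-0.75) = 28.109984
Step 4: Vbr = 60 * 1.055039 * 28.109984 = 1779.4 V

1779.4


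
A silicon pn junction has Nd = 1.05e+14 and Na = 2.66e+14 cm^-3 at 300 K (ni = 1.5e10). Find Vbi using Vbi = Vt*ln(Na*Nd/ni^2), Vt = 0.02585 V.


Step 1: Compute Na*Nd/ni^2 = 2.66e+14 * 1.05e+14 / (1.5e10)^2 = 1.2413e+08
Step 2: ln(1.2413e+08) = 18.6368
Step 3: Vbi = 0.02585 * 18.6368 = 0.482 V

0.482


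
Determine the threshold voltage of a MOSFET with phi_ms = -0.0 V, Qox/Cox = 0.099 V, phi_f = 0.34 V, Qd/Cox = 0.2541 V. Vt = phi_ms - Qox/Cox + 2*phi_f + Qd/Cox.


Step 1: Vt = phi_ms - Qox/Cox + 2*phi_f + Qd/Cox
Step 2: Vt = -0.0 - 0.099 + 2*0.34 + 0.2541
Step 3: Vt = -0.0 - 0.099 + 0.68 + 0.2541
Step 4: Vt = 0.8351 V

0.8351


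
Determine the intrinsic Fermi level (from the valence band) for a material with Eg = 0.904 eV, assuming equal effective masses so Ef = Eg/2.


Step 1: For an intrinsic semiconductor, the Fermi level sits at midgap.
Step 2: Ef = Eg / 2 = 0.904 / 2 = 0.452 eV

0.452


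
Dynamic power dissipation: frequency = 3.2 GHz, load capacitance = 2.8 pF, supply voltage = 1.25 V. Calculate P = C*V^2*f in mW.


Step 1: V^2 = 1.25^2 = 1.5625 V^2
Step 2: P = C*V^2*f = 2.8e-12 F * 1.5625 * 3.2e9 Hz
Step 3: P = 1.4e-02 W
Step 4: P = 14.0 mW

14.0


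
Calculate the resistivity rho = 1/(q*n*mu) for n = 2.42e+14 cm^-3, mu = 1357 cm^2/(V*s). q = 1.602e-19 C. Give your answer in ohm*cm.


Step 1: sigma = q * n * mu = 1.602e-19 * 2.42e+14 * 1357 = 5.26087e-02 S/cm
Step 2: rho = 1 / sigma = 1 / 5.26087e-02 = 19.01 ohm*cm

19.01


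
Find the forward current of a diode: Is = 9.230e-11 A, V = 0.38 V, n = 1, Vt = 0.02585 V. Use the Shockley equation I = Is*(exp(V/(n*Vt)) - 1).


Step 1: V/(n*Vt) = 0.38/(1*0.02585) = 14.7002
Step 2: exp(14.7002) = 2.4222e+06
Step 3: I = 9.230e-11 * (2.4222e+06 - 1) = 2.24e-04 A

2.24e-04


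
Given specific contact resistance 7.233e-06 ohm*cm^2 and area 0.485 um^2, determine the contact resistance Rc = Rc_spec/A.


Step 1: Convert area to cm^2: 0.485 um^2 = 4.8500e-09 cm^2
Step 2: Rc = Rc_spec / A = 7.233e-06 / 4.8500e-09
Step 3: Rc = 1.49e+03 ohms

1.49e+03


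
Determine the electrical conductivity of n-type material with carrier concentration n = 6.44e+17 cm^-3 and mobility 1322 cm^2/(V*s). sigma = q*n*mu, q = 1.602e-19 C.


Step 1: sigma = q * n * mu
Step 2: sigma = 1.602e-19 * 6.44e+17 * 1322
Step 3: sigma = 1.364e+02 S/cm

1.364e+02


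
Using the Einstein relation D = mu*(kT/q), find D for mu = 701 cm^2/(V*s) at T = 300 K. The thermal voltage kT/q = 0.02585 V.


Step 1: D = mu * (kT/q)
Step 2: D = 701 * 0.02585
Step 3: D = 18.12 cm^2/s

18.12


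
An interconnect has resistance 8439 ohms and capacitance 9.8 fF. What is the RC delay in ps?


Step 1: tau = R * C
Step 2: tau = 8439 * 9.8 fF = 8439 * 9.8e-15 F
Step 3: tau = 8.27022e-11 s = 82.7022 ps

82.7022


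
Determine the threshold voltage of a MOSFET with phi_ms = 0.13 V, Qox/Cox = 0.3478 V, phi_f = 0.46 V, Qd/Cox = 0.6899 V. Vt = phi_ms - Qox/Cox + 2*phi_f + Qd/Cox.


Step 1: Vt = phi_ms - Qox/Cox + 2*phi_f + Qd/Cox
Step 2: Vt = 0.13 - 0.3478 + 2*0.46 + 0.6899
Step 3: Vt = 0.13 - 0.3478 + 0.92 + 0.6899
Step 4: Vt = 1.3921 V

1.3921


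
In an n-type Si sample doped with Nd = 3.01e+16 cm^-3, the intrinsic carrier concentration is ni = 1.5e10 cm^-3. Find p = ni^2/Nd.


Step 1: Since Nd >> ni, n ≈ Nd = 3.01e+16 cm^-3
Step 2: p = ni^2 / n = (1.5e10)^2 / 3.01e+16
Step 3: p = 2.25e20 / 3.01e+16 = 7.48e+03 cm^-3

7.48e+03


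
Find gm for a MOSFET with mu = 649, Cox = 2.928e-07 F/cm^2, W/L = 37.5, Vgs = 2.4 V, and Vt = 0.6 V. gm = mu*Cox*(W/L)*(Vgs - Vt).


Step 1: Vov = Vgs - Vt = 2.4 - 0.6 = 1.8 V
Step 2: gm = mu * Cox * (W/L) * Vov
Step 3: gm = 649 * 2.928e-07 * 37.5 * 1.8 = 1.28e-02 S

1.28e-02


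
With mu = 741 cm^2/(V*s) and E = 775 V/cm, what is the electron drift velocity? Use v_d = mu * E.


Step 1: v_d = mu * E
Step 2: v_d = 741 * 775 = 574275
Step 3: v_d = 5.74e+05 cm/s

5.74e+05


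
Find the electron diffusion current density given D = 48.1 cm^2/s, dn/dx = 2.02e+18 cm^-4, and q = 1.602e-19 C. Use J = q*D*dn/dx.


Step 1: J = q * D * (dn/dx)
Step 2: J = 1.602e-19 * 48.1 * 2.02e+18
Step 3: J = 1.56e+01 A/cm^2

1.56e+01


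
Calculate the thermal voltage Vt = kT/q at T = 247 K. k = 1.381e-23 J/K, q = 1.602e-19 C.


Step 1: kT = 1.381e-23 * 247 = 3.41107e-21 J
Step 2: Vt = kT/q = 3.41107e-21 / 1.602e-19
Step 3: Vt = 0.02129 V

0.02129


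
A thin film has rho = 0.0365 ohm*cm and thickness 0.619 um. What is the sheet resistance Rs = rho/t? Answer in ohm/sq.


Step 1: Convert thickness to cm: t = 0.619 um = 6.1900e-05 cm
Step 2: Rs = rho / t = 0.0365 / 6.1900e-05
Step 3: Rs = 589.7 ohm/sq

589.7


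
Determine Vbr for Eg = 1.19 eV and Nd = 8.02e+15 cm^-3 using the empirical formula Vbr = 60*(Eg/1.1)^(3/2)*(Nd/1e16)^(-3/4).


Step 1: Eg/1.1 = 1.19/1.1 = 1.081818
Step 2: (Eg/1.1)^1.5 = 1.081818^1.5 = 1.125204
Step 3: (Nd/1e16)^(-0.75) = (0.802)^(-0.75) = 1.179965
Step 4: Vbr = 60 * 1.125204 * 1.179965 = 79.7 V

79.7


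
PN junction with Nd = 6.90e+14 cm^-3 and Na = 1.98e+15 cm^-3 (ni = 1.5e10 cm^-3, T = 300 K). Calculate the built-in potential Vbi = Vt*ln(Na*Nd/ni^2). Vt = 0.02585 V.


Step 1: Compute Na*Nd/ni^2 = 1.98e+15 * 6.90e+14 / (1.5e10)^2 = 6.0720e+09
Step 2: ln(6.0720e+09) = 22.5270
Step 3: Vbi = 0.02585 * 22.5270 = 0.582 V

0.582


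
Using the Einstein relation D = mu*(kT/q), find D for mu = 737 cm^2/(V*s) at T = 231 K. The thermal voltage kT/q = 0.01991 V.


Step 1: D = mu * (kT/q)
Step 2: D = 737 * 0.01991
Step 3: D = 14.67 cm^2/s

14.67


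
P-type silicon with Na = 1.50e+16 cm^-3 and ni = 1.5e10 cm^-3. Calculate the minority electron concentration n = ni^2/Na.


Step 1: Majority hole concentration p ≈ Na = 1.50e+16 cm^-3
Step 2: n = ni^2 / Na = (1.5e10)^2 / 1.50e+16
Step 3: n = 1.50e+04 cm^-3

1.50e+04


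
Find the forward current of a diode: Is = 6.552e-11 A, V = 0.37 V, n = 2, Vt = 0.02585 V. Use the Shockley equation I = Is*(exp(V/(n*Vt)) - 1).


Step 1: V/(n*Vt) = 0.37/(2*0.02585) = 7.1567
Step 2: exp(7.1567) = 1.2827e+03
Step 3: I = 6.552e-11 * (1.2827e+03 - 1) = 8.40e-08 A

8.40e-08


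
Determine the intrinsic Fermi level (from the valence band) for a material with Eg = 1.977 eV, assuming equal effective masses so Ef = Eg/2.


Step 1: For an intrinsic semiconductor, the Fermi level sits at midgap.
Step 2: Ef = Eg / 2 = 1.977 / 2 = 0.9885 eV

0.9885


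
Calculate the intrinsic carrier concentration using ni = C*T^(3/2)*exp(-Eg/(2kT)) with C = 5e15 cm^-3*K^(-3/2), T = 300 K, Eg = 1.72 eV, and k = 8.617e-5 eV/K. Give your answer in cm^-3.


Step 1: Compute kT = 8.617e-5 * 300 = 0.025851 eV
Step 2: Exponent = -Eg/(2kT) = -1.72/(2*0.025851) = -33.26757
Step 3: T^(3/2) = 300^1.5 = 5196.15
Step 4: ni = 5e15 * 5196.15 * exp(-33.26757) = 9.26e+04 cm^-3

9.26e+04


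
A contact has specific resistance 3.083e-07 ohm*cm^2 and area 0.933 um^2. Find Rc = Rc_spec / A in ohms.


Step 1: Convert area to cm^2: 0.933 um^2 = 9.3300e-09 cm^2
Step 2: Rc = Rc_spec / A = 3.083e-07 / 9.3300e-09
Step 3: Rc = 3.30e+01 ohms

3.30e+01


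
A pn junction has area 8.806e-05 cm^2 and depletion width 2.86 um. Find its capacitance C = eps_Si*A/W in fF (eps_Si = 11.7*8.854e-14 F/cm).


Step 1: eps_Si = 11.7 * 8.854e-14 = 1.035918e-12 F/cm
Step 2: W in cm = 2.86 * 1e-4 = 2.86e-04 cm
Step 3: C = 1.035918e-12 * 8.806e-05 / 2.86e-04 = 3.189613e-13 F
Step 4: C = 318.96 fF

318.96


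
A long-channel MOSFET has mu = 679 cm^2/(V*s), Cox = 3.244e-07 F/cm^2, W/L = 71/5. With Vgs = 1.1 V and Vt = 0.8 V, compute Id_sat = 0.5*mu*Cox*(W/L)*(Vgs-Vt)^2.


Step 1: Overdrive voltage Vov = Vgs - Vt = 1.1 - 0.8 = 0.3 V
Step 2: W/L = 71/5 = 14.2
Step 3: Id = 0.5 * 679 * 3.244e-07 * 14.2 * 0.3^2
Step 4: Id = 1.41e-04 A

1.41e-04


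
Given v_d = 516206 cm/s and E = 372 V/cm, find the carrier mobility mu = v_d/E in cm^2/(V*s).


Step 1: mu = v_d / E
Step 2: mu = 516206 / 372
Step 3: mu = 1387.65 cm^2/(V*s)

1387.65


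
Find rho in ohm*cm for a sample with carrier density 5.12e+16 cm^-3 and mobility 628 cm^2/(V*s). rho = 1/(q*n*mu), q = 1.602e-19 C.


Step 1: sigma = q * n * mu = 1.602e-19 * 5.12e+16 * 628 = 5.15101e+00 S/cm
Step 2: rho = 1 / sigma = 1 / 5.15101e+00 = 0.1941 ohm*cm

0.1941


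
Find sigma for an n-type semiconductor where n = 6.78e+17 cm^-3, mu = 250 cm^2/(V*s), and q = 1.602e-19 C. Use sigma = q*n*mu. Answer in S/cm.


Step 1: sigma = q * n * mu
Step 2: sigma = 1.602e-19 * 6.78e+17 * 250
Step 3: sigma = 2.715e+01 S/cm

2.715e+01


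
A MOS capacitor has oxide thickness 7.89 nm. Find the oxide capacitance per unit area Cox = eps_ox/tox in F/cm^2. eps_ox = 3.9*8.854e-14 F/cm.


Step 1: eps_ox = 3.9 * 8.854e-14 = 3.45306e-13 F/cm
Step 2: tox in cm = 7.89 nm * 1e-7 = 7.8900e-07 cm
Step 3: Cox = 3.45306e-13 / 7.8900e-07 = 4.38e-07 F/cm^2

4.38e-07


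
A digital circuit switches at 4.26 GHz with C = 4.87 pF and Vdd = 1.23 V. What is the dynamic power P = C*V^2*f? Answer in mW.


Step 1: V^2 = 1.23^2 = 1.5129 V^2
Step 2: P = C*V^2*f = 4.87e-12 F * 1.5129 * 4.26e9 Hz
Step 3: P = 3.138692598e-02 W
Step 4: P = 31.387 mW

31.387


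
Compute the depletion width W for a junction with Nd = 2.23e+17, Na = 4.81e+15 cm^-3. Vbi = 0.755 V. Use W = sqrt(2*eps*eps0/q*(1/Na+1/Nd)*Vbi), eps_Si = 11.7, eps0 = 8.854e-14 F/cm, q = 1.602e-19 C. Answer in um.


Step 1: 1/Na + 1/Nd = 1/4.81e+15 + 1/2.23e+17 = 2.12385e-16
Step 2: 2*eps*eps0/q = 2*11.7*8.854e-14/1.602e-19 = 1.293281e+07
Step 3: W^2 = 1.293281e+07 * 2.12385e-16 * 0.755 = 2.07378e-09
Step 4: W = sqrt(2.07378e-09) = 4.554e-05 cm = 0.4554 um

0.4554


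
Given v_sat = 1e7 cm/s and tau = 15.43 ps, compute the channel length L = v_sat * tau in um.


Step 1: tau in seconds = 15.43 ps * 1e-12 = 1.5430e-11 s
Step 2: L = v_sat * tau = 1e7 * 1.5430e-11 = 1.5430e-04 cm
Step 3: L in um = 1.5430e-04 * 1e4 = 1.543 um

1.543


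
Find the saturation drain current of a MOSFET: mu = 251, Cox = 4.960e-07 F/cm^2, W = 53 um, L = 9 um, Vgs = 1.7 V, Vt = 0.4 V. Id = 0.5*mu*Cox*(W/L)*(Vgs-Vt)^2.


Step 1: Overdrive voltage Vov = Vgs - Vt = 1.7 - 0.4 = 1.3 V
Step 2: W/L = 53/9 = 5.88889
Step 3: Id = 0.5 * 251 * 4.960e-07 * 5.88889 * 1.3^2
Step 4: Id = 6.20e-04 A

6.20e-04


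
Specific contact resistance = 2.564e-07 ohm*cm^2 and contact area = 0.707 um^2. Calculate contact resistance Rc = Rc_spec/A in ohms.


Step 1: Convert area to cm^2: 0.707 um^2 = 7.0700e-09 cm^2
Step 2: Rc = Rc_spec / A = 2.564e-07 / 7.0700e-09
Step 3: Rc = 3.63e+01 ohms

3.63e+01


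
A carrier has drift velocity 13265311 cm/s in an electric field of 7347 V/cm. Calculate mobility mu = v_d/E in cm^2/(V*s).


Step 1: mu = v_d / E
Step 2: mu = 13265311 / 7347
Step 3: mu = 1805.54 cm^2/(V*s)

1805.54


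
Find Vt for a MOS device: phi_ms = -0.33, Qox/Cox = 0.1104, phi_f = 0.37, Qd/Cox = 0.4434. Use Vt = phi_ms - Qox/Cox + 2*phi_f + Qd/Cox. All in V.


Step 1: Vt = phi_ms - Qox/Cox + 2*phi_f + Qd/Cox
Step 2: Vt = -0.33 - 0.1104 + 2*0.37 + 0.4434
Step 3: Vt = -0.33 - 0.1104 + 0.74 + 0.4434
Step 4: Vt = 0.743 V

0.743


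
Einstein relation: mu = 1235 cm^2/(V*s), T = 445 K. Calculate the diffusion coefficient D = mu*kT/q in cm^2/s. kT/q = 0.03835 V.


Step 1: D = mu * (kT/q)
Step 2: D = 1235 * 0.03835
Step 3: D = 47.36 cm^2/s

47.36


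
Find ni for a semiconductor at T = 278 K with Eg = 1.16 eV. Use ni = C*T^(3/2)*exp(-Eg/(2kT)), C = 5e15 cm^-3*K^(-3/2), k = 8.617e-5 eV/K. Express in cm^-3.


Step 1: Compute kT = 8.617e-5 * 278 = 0.02395526 eV
Step 2: Exponent = -Eg/(2kT) = -1.16/(2*0.02395526) = -24.21180
Step 3: T^(3/2) = 278^1.5 = 4635.19
Step 4: ni = 5e15 * 4635.19 * exp(-24.21180) = 7.08e+08 cm^-3

7.08e+08


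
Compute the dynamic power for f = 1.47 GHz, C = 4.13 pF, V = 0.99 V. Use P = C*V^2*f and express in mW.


Step 1: V^2 = 0.99^2 = 0.9801 V^2
Step 2: P = C*V^2*f = 4.13e-12 F * 0.9801 * 1.47e9 Hz
Step 3: P = 5.95028511e-03 W
Step 4: P = 5.95 mW

5.95


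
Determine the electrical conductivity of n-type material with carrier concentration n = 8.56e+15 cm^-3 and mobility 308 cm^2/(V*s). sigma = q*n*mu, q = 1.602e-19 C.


Step 1: sigma = q * n * mu
Step 2: sigma = 1.602e-19 * 8.56e+15 * 308
Step 3: sigma = 4.224e-01 S/cm

4.224e-01


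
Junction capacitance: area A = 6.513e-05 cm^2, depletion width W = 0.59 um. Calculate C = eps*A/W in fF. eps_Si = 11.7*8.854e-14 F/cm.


Step 1: eps_Si = 11.7 * 8.854e-14 = 1.035918e-12 F/cm
Step 2: W in cm = 0.59 * 1e-4 = 5.90e-05 cm
Step 3: C = 1.035918e-12 * 6.513e-05 / 5.90e-05 = 1.143548e-12 F
Step 4: C = 1143.55 fF

1143.55


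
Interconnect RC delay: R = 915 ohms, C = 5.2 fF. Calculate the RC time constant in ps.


Step 1: tau = R * C
Step 2: tau = 915 * 5.2 fF = 915 * 5.2e-15 F
Step 3: tau = 4.758e-12 s = 4.758 ps

4.758


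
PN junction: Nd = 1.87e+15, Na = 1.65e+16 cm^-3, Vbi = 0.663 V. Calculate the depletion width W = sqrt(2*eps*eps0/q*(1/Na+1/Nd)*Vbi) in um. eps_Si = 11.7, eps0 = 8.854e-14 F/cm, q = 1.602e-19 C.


Step 1: 1/Na + 1/Nd = 1/1.65e+16 + 1/1.87e+15 = 5.95365e-16
Step 2: 2*eps*eps0/q = 2*11.7*8.854e-14/1.602e-19 = 1.293281e+07
Step 3: W^2 = 1.293281e+07 * 5.95365e-16 * 0.663 = 5.10493e-09
Step 4: W = sqrt(5.10493e-09) = 7.145e-05 cm = 0.7145 um

0.7145


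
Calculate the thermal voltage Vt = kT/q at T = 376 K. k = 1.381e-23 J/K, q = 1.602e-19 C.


Step 1: kT = 1.381e-23 * 376 = 5.19256e-21 J
Step 2: Vt = kT/q = 5.19256e-21 / 1.602e-19
Step 3: Vt = 0.03241 V

0.03241


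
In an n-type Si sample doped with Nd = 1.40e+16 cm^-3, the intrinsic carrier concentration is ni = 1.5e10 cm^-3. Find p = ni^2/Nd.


Step 1: Since Nd >> ni, n ≈ Nd = 1.40e+16 cm^-3
Step 2: p = ni^2 / n = (1.5e10)^2 / 1.40e+16
Step 3: p = 2.25e20 / 1.40e+16 = 1.61e+04 cm^-3

1.61e+04


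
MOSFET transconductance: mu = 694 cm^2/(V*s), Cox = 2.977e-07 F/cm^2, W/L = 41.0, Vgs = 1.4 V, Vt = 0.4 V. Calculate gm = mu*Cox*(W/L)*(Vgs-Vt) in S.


Step 1: Vov = Vgs - Vt = 1.4 - 0.4 = 1.0 V
Step 2: gm = mu * Cox * (W/L) * Vov
Step 3: gm = 694 * 2.977e-07 * 41.0 * 1.0 = 8.47e-03 S

8.47e-03


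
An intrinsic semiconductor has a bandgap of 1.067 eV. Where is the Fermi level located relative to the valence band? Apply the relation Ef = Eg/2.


Step 1: For an intrinsic semiconductor, the Fermi level sits at midgap.
Step 2: Ef = Eg / 2 = 1.067 / 2 = 0.5335 eV

0.5335


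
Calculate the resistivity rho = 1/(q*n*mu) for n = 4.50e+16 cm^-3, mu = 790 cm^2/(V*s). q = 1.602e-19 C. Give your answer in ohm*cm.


Step 1: sigma = q * n * mu = 1.602e-19 * 4.50e+16 * 790 = 5.69511e+00 S/cm
Step 2: rho = 1 / sigma = 1 / 5.69511e+00 = 0.1756 ohm*cm

0.1756


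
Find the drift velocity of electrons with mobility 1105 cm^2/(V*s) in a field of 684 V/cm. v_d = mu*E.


Step 1: v_d = mu * E
Step 2: v_d = 1105 * 684 = 755820
Step 3: v_d = 7.56e+05 cm/s

7.56e+05


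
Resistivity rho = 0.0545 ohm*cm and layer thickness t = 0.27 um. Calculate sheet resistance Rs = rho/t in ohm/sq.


Step 1: Convert thickness to cm: t = 0.27 um = 2.7000e-05 cm
Step 2: Rs = rho / t = 0.0545 / 2.7000e-05
Step 3: Rs = 2018.5 ohm/sq

2018.5


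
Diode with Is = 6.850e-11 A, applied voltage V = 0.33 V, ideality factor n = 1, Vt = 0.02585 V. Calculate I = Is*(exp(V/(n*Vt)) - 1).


Step 1: V/(n*Vt) = 0.33/(1*0.02585) = 12.7660
Step 2: exp(12.7660) = 3.5011e+05
Step 3: I = 6.850e-11 * (3.5011e+05 - 1) = 2.40e-05 A

2.40e-05


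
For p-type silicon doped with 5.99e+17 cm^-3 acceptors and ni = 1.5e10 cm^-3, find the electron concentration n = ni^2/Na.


Step 1: Majority hole concentration p ≈ Na = 5.99e+17 cm^-3
Step 2: n = ni^2 / Na = (1.5e10)^2 / 5.99e+17
Step 3: n = 3.76e+02 cm^-3

3.76e+02


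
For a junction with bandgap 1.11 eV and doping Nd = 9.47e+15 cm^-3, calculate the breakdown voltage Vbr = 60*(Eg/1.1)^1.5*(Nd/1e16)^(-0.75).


Step 1: Eg/1.1 = 1.11/1.1 = 1.009091
Step 2: (Eg/1.1)^1.5 = 1.009091^1.5 = 1.013667
Step 3: (Nd/1e16)^(-0.75) = (0.947)^(-0.75) = 1.041688
Step 4: Vbr = 60 * 1.013667 * 1.041688 = 63.4 V

63.4


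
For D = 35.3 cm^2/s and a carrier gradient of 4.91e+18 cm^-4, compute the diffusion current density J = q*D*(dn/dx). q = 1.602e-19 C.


Step 1: J = q * D * (dn/dx)
Step 2: J = 1.602e-19 * 35.3 * 4.91e+18
Step 3: J = 2.78e+01 A/cm^2

2.78e+01


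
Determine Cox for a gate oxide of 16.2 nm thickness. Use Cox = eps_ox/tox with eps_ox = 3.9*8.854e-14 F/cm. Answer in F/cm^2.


Step 1: eps_ox = 3.9 * 8.854e-14 = 3.45306e-13 F/cm
Step 2: tox in cm = 16.2 nm * 1e-7 = 1.6200e-06 cm
Step 3: Cox = 3.45306e-13 / 1.6200e-06 = 2.13e-07 F/cm^2

2.13e-07


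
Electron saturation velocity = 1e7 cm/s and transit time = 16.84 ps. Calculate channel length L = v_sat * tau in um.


Step 1: tau in seconds = 16.84 ps * 1e-12 = 1.6840e-11 s
Step 2: L = v_sat * tau = 1e7 * 1.6840e-11 = 1.6840e-04 cm
Step 3: L in um = 1.6840e-04 * 1e4 = 1.684 um

1.684


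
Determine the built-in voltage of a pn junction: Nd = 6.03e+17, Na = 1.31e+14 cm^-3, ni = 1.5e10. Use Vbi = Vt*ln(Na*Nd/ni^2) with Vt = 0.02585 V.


Step 1: Compute Na*Nd/ni^2 = 1.31e+14 * 6.03e+17 / (1.5e10)^2 = 3.5108e+11
Step 2: ln(3.5108e+11) = 26.5843
Step 3: Vbi = 0.02585 * 26.5843 = 0.687 V

0.687


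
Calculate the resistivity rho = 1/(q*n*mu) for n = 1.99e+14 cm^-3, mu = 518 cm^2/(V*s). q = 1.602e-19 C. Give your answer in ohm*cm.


Step 1: sigma = q * n * mu = 1.602e-19 * 1.99e+14 * 518 = 1.65137e-02 S/cm
Step 2: rho = 1 / sigma = 1 / 1.65137e-02 = 60.56 ohm*cm

60.56


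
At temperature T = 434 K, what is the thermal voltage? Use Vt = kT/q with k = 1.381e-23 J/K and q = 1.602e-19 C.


Step 1: kT = 1.381e-23 * 434 = 5.99354e-21 J
Step 2: Vt = kT/q = 5.99354e-21 / 1.602e-19
Step 3: Vt = 0.03741 V

0.03741


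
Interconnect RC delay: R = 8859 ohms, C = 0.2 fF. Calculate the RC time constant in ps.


Step 1: tau = R * C
Step 2: tau = 8859 * 0.2 fF = 8859 * 2.0e-16 F
Step 3: tau = 1.7718e-12 s = 1.7718 ps

1.7718


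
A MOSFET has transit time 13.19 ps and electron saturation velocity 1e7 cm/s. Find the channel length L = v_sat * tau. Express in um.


Step 1: tau in seconds = 13.19 ps * 1e-12 = 1.3190e-11 s
Step 2: L = v_sat * tau = 1e7 * 1.3190e-11 = 1.3190e-04 cm
Step 3: L in um = 1.3190e-04 * 1e4 = 1.319 um

1.319


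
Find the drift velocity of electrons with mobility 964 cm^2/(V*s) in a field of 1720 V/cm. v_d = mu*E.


Step 1: v_d = mu * E
Step 2: v_d = 964 * 1720 = 1658080
Step 3: v_d = 1.66e+06 cm/s

1.66e+06


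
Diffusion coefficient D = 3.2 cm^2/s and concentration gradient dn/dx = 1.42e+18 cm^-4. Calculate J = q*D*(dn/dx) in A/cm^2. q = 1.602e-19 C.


Step 1: J = q * D * (dn/dx)
Step 2: J = 1.602e-19 * 3.2 * 1.42e+18
Step 3: J = 7.28e-01 A/cm^2

7.28e-01


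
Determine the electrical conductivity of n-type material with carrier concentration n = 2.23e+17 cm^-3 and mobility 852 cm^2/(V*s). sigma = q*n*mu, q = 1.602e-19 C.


Step 1: sigma = q * n * mu
Step 2: sigma = 1.602e-19 * 2.23e+17 * 852
Step 3: sigma = 3.044e+01 S/cm

3.044e+01


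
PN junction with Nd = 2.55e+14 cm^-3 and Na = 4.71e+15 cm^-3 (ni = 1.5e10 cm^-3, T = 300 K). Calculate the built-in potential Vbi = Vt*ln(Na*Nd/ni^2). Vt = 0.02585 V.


Step 1: Compute Na*Nd/ni^2 = 4.71e+15 * 2.55e+14 / (1.5e10)^2 = 5.3380e+09
Step 2: ln(5.3380e+09) = 22.3981
Step 3: Vbi = 0.02585 * 22.3981 = 0.579 V

0.579


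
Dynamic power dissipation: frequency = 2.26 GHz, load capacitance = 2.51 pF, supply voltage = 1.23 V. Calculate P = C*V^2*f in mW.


Step 1: V^2 = 1.23^2 = 1.5129 V^2
Step 2: P = C*V^2*f = 2.51e-12 F * 1.5129 * 2.26e9 Hz
Step 3: P = 8.58207654e-03 W
Step 4: P = 8.582 mW

8.582


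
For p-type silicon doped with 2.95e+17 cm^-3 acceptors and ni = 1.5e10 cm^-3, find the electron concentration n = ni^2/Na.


Step 1: Majority hole concentration p ≈ Na = 2.95e+17 cm^-3
Step 2: n = ni^2 / Na = (1.5e10)^2 / 2.95e+17
Step 3: n = 7.63e+02 cm^-3

7.63e+02


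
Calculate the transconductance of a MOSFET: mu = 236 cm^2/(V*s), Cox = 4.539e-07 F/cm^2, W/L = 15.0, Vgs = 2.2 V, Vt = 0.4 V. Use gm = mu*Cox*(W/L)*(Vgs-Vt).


Step 1: Vov = Vgs - Vt = 2.2 - 0.4 = 1.8 V
Step 2: gm = mu * Cox * (W/L) * Vov
Step 3: gm = 236 * 4.539e-07 * 15.0 * 1.8 = 2.89e-03 S

2.89e-03


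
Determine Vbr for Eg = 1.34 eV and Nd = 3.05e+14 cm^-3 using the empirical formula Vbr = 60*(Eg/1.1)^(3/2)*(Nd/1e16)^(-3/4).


Step 1: Eg/1.1 = 1.34/1.1 = 1.218182
Step 2: (Eg/1.1)^1.5 = 1.218182^1.5 = 1.344523
Step 3: (Nd/1e16)^(-0.75) = (0.0305)^(-0.75) = 13.701721
Step 4: Vbr = 60 * 1.344523 * 13.701721 = 1105.3 V

1105.3


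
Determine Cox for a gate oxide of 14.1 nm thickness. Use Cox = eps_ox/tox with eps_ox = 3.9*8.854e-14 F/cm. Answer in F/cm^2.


Step 1: eps_ox = 3.9 * 8.854e-14 = 3.45306e-13 F/cm
Step 2: tox in cm = 14.1 nm * 1e-7 = 1.4100e-06 cm
Step 3: Cox = 3.45306e-13 / 1.4100e-06 = 2.45e-07 F/cm^2

2.45e-07


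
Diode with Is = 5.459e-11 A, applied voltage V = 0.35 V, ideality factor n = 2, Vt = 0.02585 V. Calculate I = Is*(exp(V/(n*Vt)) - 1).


Step 1: V/(n*Vt) = 0.35/(2*0.02585) = 6.7698
Step 2: exp(6.7698) = 8.7114e+02
Step 3: I = 5.459e-11 * (8.7114e+02 - 1) = 4.75e-08 A

4.75e-08


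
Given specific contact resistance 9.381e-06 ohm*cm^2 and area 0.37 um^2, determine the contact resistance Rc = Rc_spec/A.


Step 1: Convert area to cm^2: 0.37 um^2 = 3.7000e-09 cm^2
Step 2: Rc = Rc_spec / A = 9.381e-06 / 3.7000e-09
Step 3: Rc = 2.54e+03 ohms

2.54e+03


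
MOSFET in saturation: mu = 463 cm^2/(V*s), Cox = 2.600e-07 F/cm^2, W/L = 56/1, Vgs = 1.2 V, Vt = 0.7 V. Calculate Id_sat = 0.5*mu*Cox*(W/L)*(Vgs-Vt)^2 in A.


Step 1: Overdrive voltage Vov = Vgs - Vt = 1.2 - 0.7 = 0.5 V
Step 2: W/L = 56/1 = 56
Step 3: Id = 0.5 * 463 * 2.600e-07 * 56 * 0.5^2
Step 4: Id = 8.43e-04 A

8.43e-04


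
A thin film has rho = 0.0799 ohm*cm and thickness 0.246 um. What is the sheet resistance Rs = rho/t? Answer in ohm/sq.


Step 1: Convert thickness to cm: t = 0.246 um = 2.4600e-05 cm
Step 2: Rs = rho / t = 0.0799 / 2.4600e-05
Step 3: Rs = 3248.0 ohm/sq

3248.0


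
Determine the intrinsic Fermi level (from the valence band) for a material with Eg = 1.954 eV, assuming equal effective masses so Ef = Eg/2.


Step 1: For an intrinsic semiconductor, the Fermi level sits at midgap.
Step 2: Ef = Eg / 2 = 1.954 / 2 = 0.977 eV

0.977


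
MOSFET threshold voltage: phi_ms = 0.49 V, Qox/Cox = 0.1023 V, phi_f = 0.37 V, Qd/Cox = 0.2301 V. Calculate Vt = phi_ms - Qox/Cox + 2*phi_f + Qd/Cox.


Step 1: Vt = phi_ms - Qox/Cox + 2*phi_f + Qd/Cox
Step 2: Vt = 0.49 - 0.1023 + 2*0.37 + 0.2301
Step 3: Vt = 0.49 - 0.1023 + 0.74 + 0.2301
Step 4: Vt = 1.3578 V

1.3578


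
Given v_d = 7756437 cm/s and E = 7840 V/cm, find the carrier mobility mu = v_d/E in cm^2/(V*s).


Step 1: mu = v_d / E
Step 2: mu = 7756437 / 7840
Step 3: mu = 989.34 cm^2/(V*s)

989.34


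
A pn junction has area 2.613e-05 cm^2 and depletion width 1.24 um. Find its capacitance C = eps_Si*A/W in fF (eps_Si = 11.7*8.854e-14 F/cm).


Step 1: eps_Si = 11.7 * 8.854e-14 = 1.035918e-12 F/cm
Step 2: W in cm = 1.24 * 1e-4 = 1.24e-04 cm
Step 3: C = 1.035918e-12 * 2.613e-05 / 1.24e-04 = 2.182947e-13 F
Step 4: C = 218.29 fF

218.29


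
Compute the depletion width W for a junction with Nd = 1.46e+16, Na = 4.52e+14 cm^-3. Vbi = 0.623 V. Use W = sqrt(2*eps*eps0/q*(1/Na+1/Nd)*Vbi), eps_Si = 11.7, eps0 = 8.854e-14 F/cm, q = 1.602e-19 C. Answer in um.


Step 1: 1/Na + 1/Nd = 1/4.52e+14 + 1/1.46e+16 = 2.28088e-15
Step 2: 2*eps*eps0/q = 2*11.7*8.854e-14/1.602e-19 = 1.293281e+07
Step 3: W^2 = 1.293281e+07 * 2.28088e-15 * 0.623 = 1.83774e-08
Step 4: W = sqrt(1.83774e-08) = 1.356e-04 cm = 1.356 um

1.356


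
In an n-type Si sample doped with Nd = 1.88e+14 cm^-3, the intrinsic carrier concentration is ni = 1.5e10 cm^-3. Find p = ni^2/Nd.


Step 1: Since Nd >> ni, n ≈ Nd = 1.88e+14 cm^-3
Step 2: p = ni^2 / n = (1.5e10)^2 / 1.88e+14
Step 3: p = 2.25e20 / 1.88e+14 = 1.20e+06 cm^-3

1.20e+06


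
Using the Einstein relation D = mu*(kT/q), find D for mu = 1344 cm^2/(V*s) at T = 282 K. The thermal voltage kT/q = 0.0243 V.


Step 1: D = mu * (kT/q)
Step 2: D = 1344 * 0.0243
Step 3: D = 32.66 cm^2/s

32.66


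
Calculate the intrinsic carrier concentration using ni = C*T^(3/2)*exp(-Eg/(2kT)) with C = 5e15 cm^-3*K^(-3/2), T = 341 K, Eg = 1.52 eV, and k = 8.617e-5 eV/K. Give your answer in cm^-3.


Step 1: Compute kT = 8.617e-5 * 341 = 0.02938397 eV
Step 2: Exponent = -Eg/(2kT) = -1.52/(2*0.02938397) = -25.86444
Step 3: T^(3/2) = 341^1.5 = 6296.97
Step 4: ni = 5e15 * 6296.97 * exp(-25.86444) = 1.84e+08 cm^-3

1.84e+08


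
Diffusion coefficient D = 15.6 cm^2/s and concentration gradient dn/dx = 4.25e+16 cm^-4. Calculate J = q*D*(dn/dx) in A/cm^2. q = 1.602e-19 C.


Step 1: J = q * D * (dn/dx)
Step 2: J = 1.602e-19 * 15.6 * 4.25e+16
Step 3: J = 1.06e-01 A/cm^2

1.06e-01


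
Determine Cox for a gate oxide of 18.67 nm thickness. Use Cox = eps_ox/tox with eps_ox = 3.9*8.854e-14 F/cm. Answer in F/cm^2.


Step 1: eps_ox = 3.9 * 8.854e-14 = 3.45306e-13 F/cm
Step 2: tox in cm = 18.67 nm * 1e-7 = 1.8670e-06 cm
Step 3: Cox = 3.45306e-13 / 1.8670e-06 = 1.85e-07 F/cm^2

1.85e-07


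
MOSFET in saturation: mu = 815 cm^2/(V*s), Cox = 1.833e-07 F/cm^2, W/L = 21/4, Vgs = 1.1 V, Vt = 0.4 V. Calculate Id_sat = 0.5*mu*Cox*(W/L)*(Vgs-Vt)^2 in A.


Step 1: Overdrive voltage Vov = Vgs - Vt = 1.1 - 0.4 = 0.7 V
Step 2: W/L = 21/4 = 5.25
Step 3: Id = 0.5 * 815 * 1.833e-07 * 5.25 * 0.7^2
Step 4: Id = 1.92e-04 A

1.92e-04


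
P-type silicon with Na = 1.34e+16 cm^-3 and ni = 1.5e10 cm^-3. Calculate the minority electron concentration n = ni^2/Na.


Step 1: Majority hole concentration p ≈ Na = 1.34e+16 cm^-3
Step 2: n = ni^2 / Na = (1.5e10)^2 / 1.34e+16
Step 3: n = 1.68e+04 cm^-3

1.68e+04


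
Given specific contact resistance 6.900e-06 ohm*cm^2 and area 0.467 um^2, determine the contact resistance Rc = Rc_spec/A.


Step 1: Convert area to cm^2: 0.467 um^2 = 4.6700e-09 cm^2
Step 2: Rc = Rc_spec / A = 6.900e-06 / 4.6700e-09
Step 3: Rc = 1.48e+03 ohms

1.48e+03


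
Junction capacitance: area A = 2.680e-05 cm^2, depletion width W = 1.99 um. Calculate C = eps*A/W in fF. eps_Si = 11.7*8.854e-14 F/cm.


Step 1: eps_Si = 11.7 * 8.854e-14 = 1.035918e-12 F/cm
Step 2: W in cm = 1.99 * 1e-4 = 1.99e-04 cm
Step 3: C = 1.035918e-12 * 2.680e-05 / 1.99e-04 = 1.395106e-13 F
Step 4: C = 139.51 fF

139.51


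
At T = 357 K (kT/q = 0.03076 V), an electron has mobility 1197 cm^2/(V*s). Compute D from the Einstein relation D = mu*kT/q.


Step 1: D = mu * (kT/q)
Step 2: D = 1197 * 0.03076
Step 3: D = 36.82 cm^2/s

36.82


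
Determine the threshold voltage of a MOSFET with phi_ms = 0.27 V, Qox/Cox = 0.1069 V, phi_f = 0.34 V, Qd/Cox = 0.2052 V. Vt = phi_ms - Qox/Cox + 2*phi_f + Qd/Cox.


Step 1: Vt = phi_ms - Qox/Cox + 2*phi_f + Qd/Cox
Step 2: Vt = 0.27 - 0.1069 + 2*0.34 + 0.2052
Step 3: Vt = 0.27 - 0.1069 + 0.68 + 0.2052
Step 4: Vt = 1.0483 V

1.0483


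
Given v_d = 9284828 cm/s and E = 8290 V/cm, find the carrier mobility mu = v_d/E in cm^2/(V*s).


Step 1: mu = v_d / E
Step 2: mu = 9284828 / 8290
Step 3: mu = 1120.0 cm^2/(V*s)

1120.0


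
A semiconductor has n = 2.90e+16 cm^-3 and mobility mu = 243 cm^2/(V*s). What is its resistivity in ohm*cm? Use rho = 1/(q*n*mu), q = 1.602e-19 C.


Step 1: sigma = q * n * mu = 1.602e-19 * 2.90e+16 * 243 = 1.12893e+00 S/cm
Step 2: rho = 1 / sigma = 1 / 1.12893e+00 = 0.8858 ohm*cm

0.8858


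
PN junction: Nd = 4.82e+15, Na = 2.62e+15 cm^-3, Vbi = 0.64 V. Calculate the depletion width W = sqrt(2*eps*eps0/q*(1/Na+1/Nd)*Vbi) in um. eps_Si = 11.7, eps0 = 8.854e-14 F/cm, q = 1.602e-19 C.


Step 1: 1/Na + 1/Nd = 1/2.62e+15 + 1/4.82e+15 = 5.89148e-16
Step 2: 2*eps*eps0/q = 2*11.7*8.854e-14/1.602e-19 = 1.293281e+07
Step 3: W^2 = 1.293281e+07 * 5.89148e-16 * 0.64 = 4.87638e-09
Step 4: W = sqrt(4.87638e-09) = 6.983e-05 cm = 0.6983 um

0.6983


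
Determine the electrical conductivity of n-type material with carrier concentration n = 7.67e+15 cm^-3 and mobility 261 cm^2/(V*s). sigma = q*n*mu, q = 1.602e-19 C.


Step 1: sigma = q * n * mu
Step 2: sigma = 1.602e-19 * 7.67e+15 * 261
Step 3: sigma = 3.207e-01 S/cm

3.207e-01


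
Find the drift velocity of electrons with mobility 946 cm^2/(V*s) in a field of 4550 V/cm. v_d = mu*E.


Step 1: v_d = mu * E
Step 2: v_d = 946 * 4550 = 4304300
Step 3: v_d = 4.30e+06 cm/s

4.30e+06


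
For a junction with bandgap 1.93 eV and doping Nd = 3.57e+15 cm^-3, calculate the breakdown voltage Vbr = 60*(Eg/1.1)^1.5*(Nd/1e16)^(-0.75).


Step 1: Eg/1.1 = 1.93/1.1 = 1.754545
Step 2: (Eg/1.1)^1.5 = 1.754545^1.5 = 2.324057
Step 3: (Nd/1e16)^(-0.75) = (0.357)^(-0.75) = 2.165204
Step 4: Vbr = 60 * 2.324057 * 2.165204 = 301.9 V

301.9


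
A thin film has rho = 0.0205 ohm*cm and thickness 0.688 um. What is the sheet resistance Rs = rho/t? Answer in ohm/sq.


Step 1: Convert thickness to cm: t = 0.688 um = 6.8800e-05 cm
Step 2: Rs = rho / t = 0.0205 / 6.8800e-05
Step 3: Rs = 298.0 ohm/sq

298.0


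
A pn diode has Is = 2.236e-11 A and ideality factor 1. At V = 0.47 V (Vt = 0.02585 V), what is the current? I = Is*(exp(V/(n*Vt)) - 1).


Step 1: V/(n*Vt) = 0.47/(1*0.02585) = 18.1818
Step 2: exp(18.1818) = 7.8751e+07
Step 3: I = 2.236e-11 * (7.8751e+07 - 1) = 1.76e-03 A

1.76e-03


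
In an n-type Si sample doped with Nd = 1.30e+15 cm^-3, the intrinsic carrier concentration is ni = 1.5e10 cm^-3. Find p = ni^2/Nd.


Step 1: Since Nd >> ni, n ≈ Nd = 1.30e+15 cm^-3
Step 2: p = ni^2 / n = (1.5e10)^2 / 1.30e+15
Step 3: p = 2.25e20 / 1.30e+15 = 1.73e+05 cm^-3

1.73e+05


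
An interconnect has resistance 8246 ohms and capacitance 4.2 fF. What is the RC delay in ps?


Step 1: tau = R * C
Step 2: tau = 8246 * 4.2 fF = 8246 * 4.2e-15 F
Step 3: tau = 3.46332e-11 s = 34.6332 ps

34.6332


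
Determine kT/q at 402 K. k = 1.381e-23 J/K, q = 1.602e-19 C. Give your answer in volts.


Step 1: kT = 1.381e-23 * 402 = 5.55162e-21 J
Step 2: Vt = kT/q = 5.55162e-21 / 1.602e-19
Step 3: Vt = 0.03465 V

0.03465


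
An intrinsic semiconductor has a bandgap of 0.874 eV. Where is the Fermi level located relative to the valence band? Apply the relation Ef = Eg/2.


Step 1: For an intrinsic semiconductor, the Fermi level sits at midgap.
Step 2: Ef = Eg / 2 = 0.874 / 2 = 0.437 eV

0.437


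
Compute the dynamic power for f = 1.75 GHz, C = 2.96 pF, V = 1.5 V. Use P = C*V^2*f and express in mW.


Step 1: V^2 = 1.5^2 = 2.25 V^2
Step 2: P = C*V^2*f = 2.96e-12 F * 2.25 * 1.75e9 Hz
Step 3: P = 1.1655e-02 W
Step 4: P = 11.655 mW

11.655


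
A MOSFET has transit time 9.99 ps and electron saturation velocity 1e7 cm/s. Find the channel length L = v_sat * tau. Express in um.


Step 1: tau in seconds = 9.99 ps * 1e-12 = 9.9900e-12 s
Step 2: L = v_sat * tau = 1e7 * 9.9900e-12 = 9.9900e-05 cm
Step 3: L in um = 9.9900e-05 * 1e4 = 0.999 um

0.999


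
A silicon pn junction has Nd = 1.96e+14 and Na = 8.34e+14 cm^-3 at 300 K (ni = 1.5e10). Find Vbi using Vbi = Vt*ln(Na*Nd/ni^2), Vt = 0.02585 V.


Step 1: Compute Na*Nd/ni^2 = 8.34e+14 * 1.96e+14 / (1.5e10)^2 = 7.2651e+08
Step 2: ln(7.2651e+08) = 20.4038
Step 3: Vbi = 0.02585 * 20.4038 = 0.527 V

0.527


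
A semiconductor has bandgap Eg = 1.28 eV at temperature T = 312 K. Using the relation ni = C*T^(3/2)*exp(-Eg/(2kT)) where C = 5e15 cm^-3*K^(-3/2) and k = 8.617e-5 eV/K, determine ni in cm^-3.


Step 1: Compute kT = 8.617e-5 * 312 = 0.02688504 eV
Step 2: Exponent = -Eg/(2kT) = -1.28/(2*0.02688504) = -23.80506
Step 3: T^(3/2) = 312^1.5 = 5511.02
Step 4: ni = 5e15 * 5511.02 * exp(-23.80506) = 1.26e+09 cm^-3

1.26e+09


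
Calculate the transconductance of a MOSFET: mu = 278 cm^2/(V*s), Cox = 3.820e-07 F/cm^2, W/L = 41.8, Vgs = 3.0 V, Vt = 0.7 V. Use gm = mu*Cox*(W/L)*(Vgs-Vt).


Step 1: Vov = Vgs - Vt = 3.0 - 0.7 = 2.3 V
Step 2: gm = mu * Cox * (W/L) * Vov
Step 3: gm = 278 * 3.820e-07 * 41.8 * 2.3 = 1.02e-02 S

1.02e-02


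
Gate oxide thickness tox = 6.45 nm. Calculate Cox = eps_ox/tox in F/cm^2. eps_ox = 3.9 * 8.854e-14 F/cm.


Step 1: eps_ox = 3.9 * 8.854e-14 = 3.45306e-13 F/cm
Step 2: tox in cm = 6.45 nm * 1e-7 = 6.4500e-07 cm
Step 3: Cox = 3.45306e-13 / 6.4500e-07 = 5.35e-07 F/cm^2

5.35e-07


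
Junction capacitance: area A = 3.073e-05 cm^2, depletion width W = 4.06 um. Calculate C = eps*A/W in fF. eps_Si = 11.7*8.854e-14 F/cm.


Step 1: eps_Si = 11.7 * 8.854e-14 = 1.035918e-12 F/cm
Step 2: W in cm = 4.06 * 1e-4 = 4.06e-04 cm
Step 3: C = 1.035918e-12 * 3.073e-05 / 4.06e-04 = 7.840828e-14 F
Step 4: C = 78.41 fF

78.41


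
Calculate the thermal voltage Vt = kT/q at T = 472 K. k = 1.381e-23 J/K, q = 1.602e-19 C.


Step 1: kT = 1.381e-23 * 472 = 6.51832e-21 J
Step 2: Vt = kT/q = 6.51832e-21 / 1.602e-19
Step 3: Vt = 0.04069 V

0.04069


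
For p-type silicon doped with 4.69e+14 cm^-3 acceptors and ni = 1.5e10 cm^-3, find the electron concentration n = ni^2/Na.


Step 1: Majority hole concentration p ≈ Na = 4.69e+14 cm^-3
Step 2: n = ni^2 / Na = (1.5e10)^2 / 4.69e+14
Step 3: n = 4.80e+05 cm^-3

4.80e+05


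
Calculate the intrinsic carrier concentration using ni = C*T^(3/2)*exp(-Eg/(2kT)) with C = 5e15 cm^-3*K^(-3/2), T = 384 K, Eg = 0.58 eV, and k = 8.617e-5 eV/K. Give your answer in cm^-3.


Step 1: Compute kT = 8.617e-5 * 384 = 0.03308928 eV
Step 2: Exponent = -Eg/(2kT) = -0.58/(2*0.03308928) = -8.76417
Step 3: T^(3/2) = 384^1.5 = 7524.83
Step 4: ni = 5e15 * 7524.83 * exp(-8.76417) = 5.88e+15 cm^-3

5.88e+15


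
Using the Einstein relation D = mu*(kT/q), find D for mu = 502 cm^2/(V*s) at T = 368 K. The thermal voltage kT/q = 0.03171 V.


Step 1: D = mu * (kT/q)
Step 2: D = 502 * 0.03171
Step 3: D = 15.92 cm^2/s

15.92


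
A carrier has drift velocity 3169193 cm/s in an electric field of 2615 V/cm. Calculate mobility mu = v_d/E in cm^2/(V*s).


Step 1: mu = v_d / E
Step 2: mu = 3169193 / 2615
Step 3: mu = 1211.93 cm^2/(V*s)

1211.93


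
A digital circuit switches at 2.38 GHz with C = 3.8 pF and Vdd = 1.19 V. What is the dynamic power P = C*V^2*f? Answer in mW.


Step 1: V^2 = 1.19^2 = 1.4161 V^2
Step 2: P = C*V^2*f = 3.8e-12 F * 1.4161 * 2.38e9 Hz
Step 3: P = 1.28072084e-02 W
Step 4: P = 12.807 mW

12.807


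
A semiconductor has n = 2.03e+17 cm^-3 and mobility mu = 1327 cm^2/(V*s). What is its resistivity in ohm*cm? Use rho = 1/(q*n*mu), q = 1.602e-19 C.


Step 1: sigma = q * n * mu = 1.602e-19 * 2.03e+17 * 1327 = 4.31548e+01 S/cm
Step 2: rho = 1 / sigma = 1 / 4.31548e+01 = 0.02317 ohm*cm

0.02317


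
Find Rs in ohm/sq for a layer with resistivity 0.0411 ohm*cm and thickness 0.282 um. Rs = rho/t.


Step 1: Convert thickness to cm: t = 0.282 um = 2.8200e-05 cm
Step 2: Rs = rho / t = 0.0411 / 2.8200e-05
Step 3: Rs = 1457.4 ohm/sq

1457.4


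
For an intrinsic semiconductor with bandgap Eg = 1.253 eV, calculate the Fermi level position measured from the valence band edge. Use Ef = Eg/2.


Step 1: For an intrinsic semiconductor, the Fermi level sits at midgap.
Step 2: Ef = Eg / 2 = 1.253 / 2 = 0.6265 eV

0.6265


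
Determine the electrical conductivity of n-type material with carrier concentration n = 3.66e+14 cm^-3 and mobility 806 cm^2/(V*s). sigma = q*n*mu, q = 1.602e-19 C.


Step 1: sigma = q * n * mu
Step 2: sigma = 1.602e-19 * 3.66e+14 * 806
Step 3: sigma = 4.726e-02 S/cm

4.726e-02


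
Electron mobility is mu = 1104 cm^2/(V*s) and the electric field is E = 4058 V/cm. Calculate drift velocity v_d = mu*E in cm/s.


Step 1: v_d = mu * E
Step 2: v_d = 1104 * 4058 = 4480032
Step 3: v_d = 4.48e+06 cm/s

4.48e+06


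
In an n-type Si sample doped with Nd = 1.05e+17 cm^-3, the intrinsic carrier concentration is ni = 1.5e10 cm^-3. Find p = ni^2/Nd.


Step 1: Since Nd >> ni, n ≈ Nd = 1.05e+17 cm^-3
Step 2: p = ni^2 / n = (1.5e10)^2 / 1.05e+17
Step 3: p = 2.25e20 / 1.05e+17 = 2.14e+03 cm^-3

2.14e+03


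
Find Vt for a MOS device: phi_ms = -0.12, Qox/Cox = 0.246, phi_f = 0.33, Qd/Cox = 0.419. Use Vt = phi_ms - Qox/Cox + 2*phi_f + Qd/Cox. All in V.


Step 1: Vt = phi_ms - Qox/Cox + 2*phi_f + Qd/Cox
Step 2: Vt = -0.12 - 0.246 + 2*0.33 + 0.419
Step 3: Vt = -0.12 - 0.246 + 0.66 + 0.419
Step 4: Vt = 0.713 V

0.713


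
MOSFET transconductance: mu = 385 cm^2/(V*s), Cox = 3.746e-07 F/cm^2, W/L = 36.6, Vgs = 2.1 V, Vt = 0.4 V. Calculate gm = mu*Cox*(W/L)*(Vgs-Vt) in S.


Step 1: Vov = Vgs - Vt = 2.1 - 0.4 = 1.7 V
Step 2: gm = mu * Cox * (W/L) * Vov
Step 3: gm = 385 * 3.746e-07 * 36.6 * 1.7 = 8.97e-03 S

8.97e-03


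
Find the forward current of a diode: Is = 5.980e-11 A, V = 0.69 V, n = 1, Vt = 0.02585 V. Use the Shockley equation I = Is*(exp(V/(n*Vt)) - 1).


Step 1: V/(n*Vt) = 0.69/(1*0.02585) = 26.6925
Step 2: exp(26.6925) = 3.9121e+11
Step 3: I = 5.980e-11 * (3.9121e+11 - 1) = 2.34e+01 A

2.34e+01


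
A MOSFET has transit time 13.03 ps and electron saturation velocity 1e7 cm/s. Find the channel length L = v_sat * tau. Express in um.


Step 1: tau in seconds = 13.03 ps * 1e-12 = 1.3030e-11 s
Step 2: L = v_sat * tau = 1e7 * 1.3030e-11 = 1.3030e-04 cm
Step 3: L in um = 1.3030e-04 * 1e4 = 1.303 um

1.303


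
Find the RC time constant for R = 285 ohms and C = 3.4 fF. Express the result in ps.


Step 1: tau = R * C
Step 2: tau = 285 * 3.4 fF = 285 * 3.4e-15 F
Step 3: tau = 9.69e-13 s = 0.969 ps

0.969


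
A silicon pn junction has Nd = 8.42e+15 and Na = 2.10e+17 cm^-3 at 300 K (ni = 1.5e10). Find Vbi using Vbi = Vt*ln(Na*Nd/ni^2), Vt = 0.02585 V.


Step 1: Compute Na*Nd/ni^2 = 2.10e+17 * 8.42e+15 / (1.5e10)^2 = 7.8587e+12
Step 2: ln(7.8587e+12) = 29.6926
Step 3: Vbi = 0.02585 * 29.6926 = 0.768 V

0.768


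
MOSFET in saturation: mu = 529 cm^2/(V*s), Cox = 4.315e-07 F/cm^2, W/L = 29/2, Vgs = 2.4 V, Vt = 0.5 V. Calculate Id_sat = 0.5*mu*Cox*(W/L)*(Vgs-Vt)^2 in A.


Step 1: Overdrive voltage Vov = Vgs - Vt = 2.4 - 0.5 = 1.9 V
Step 2: W/L = 29/2 = 14.5
Step 3: Id = 0.5 * 529 * 4.315e-07 * 14.5 * 1.9^2
Step 4: Id = 5.97e-03 A

5.97e-03


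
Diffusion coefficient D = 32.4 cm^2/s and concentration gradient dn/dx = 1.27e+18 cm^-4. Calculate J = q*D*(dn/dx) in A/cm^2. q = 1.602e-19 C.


Step 1: J = q * D * (dn/dx)
Step 2: J = 1.602e-19 * 32.4 * 1.27e+18
Step 3: J = 6.59e+00 A/cm^2

6.59e+00


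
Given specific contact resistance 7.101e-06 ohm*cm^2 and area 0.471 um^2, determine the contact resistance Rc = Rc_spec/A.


Step 1: Convert area to cm^2: 0.471 um^2 = 4.7100e-09 cm^2
Step 2: Rc = Rc_spec / A = 7.101e-06 / 4.7100e-09
Step 3: Rc = 1.51e+03 ohms

1.51e+03


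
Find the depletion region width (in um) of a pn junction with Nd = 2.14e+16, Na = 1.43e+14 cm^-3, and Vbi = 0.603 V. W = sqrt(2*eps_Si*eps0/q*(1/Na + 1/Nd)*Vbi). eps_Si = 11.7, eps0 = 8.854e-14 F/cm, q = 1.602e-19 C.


Step 1: 1/Na + 1/Nd = 1/1.43e+14 + 1/2.14e+16 = 7.03974e-15
Step 2: 2*eps*eps0/q = 2*11.7*8.854e-14/1.602e-19 = 1.293281e+07
Step 3: W^2 = 1.293281e+07 * 7.03974e-15 * 0.603 = 5.48993e-08
Step 4: W = sqrt(5.48993e-08) = 2.343e-04 cm = 2.343 um

2.343
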